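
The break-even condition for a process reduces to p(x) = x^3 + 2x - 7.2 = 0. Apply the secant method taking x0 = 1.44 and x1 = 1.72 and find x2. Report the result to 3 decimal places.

p(1.44) = -1.33402, p(1.72) = 1.32845
x2 = 1.72000 − 1.32845·(1.72000 − 1.44000) / (1.32845 − (-1.33402)) = 1.72000 − (0.37197)/(2.66246) = 1.58029

1.580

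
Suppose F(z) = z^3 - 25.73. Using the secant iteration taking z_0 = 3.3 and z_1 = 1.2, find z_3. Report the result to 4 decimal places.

F(3.3) = 10.207000, F(1.2) = -24.002000
z_2 = 1.200000 − (-24.002000)·(1.200000 − 3.300000) / (-24.002000 − 10.207000) = 1.200000 − (50.404200)/(-34.209000) = 2.673419
F(2.673419) = -6.622616
z_3 = 2.673419 − (-6.622616)·(2.673419 − 1.200000) / (-6.622616 − (-24.002000)) = 2.673419 − (-9.757890)/(17.379384) = 3.234883

3.2349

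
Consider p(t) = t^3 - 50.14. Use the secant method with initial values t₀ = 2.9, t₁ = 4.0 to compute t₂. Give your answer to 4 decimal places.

3.6151

p(2.9) = -25.751000, p(4.0) = 13.860000
t₂ = 4.000000 − 13.860000·(4.000000 − 2.900000) / (13.860000 − (-25.751000)) = 4.000000 − (15.246000)/(39.611000) = 3.615107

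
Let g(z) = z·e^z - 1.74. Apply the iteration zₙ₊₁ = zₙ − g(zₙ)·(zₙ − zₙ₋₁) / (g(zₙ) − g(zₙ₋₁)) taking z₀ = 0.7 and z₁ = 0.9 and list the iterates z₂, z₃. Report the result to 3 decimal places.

0.782, 0.789

g(0.7) = -0.33037, g(0.9) = 0.47364
z₂ = 0.90000 − 0.47364·(0.90000 − 0.70000) / (0.47364 − (-0.33037)) = 0.90000 − (0.09473)/(0.80402) = 0.78218
g(0.78218) = -0.02997
z₃ = 0.78218 − (-0.02997)·(0.78218 − 0.90000) / (-0.02997 − 0.47364) = 0.78218 − (0.00353)/(-0.50361) = 0.78919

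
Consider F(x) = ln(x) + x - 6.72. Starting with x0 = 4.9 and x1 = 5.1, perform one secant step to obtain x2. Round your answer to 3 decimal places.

5.092

F(4.9) = -0.23076, F(5.1) = 0.00924
x2 = 5.10000 − 0.00924·(5.10000 − 4.90000) / (0.00924 − (-0.23076)) = 5.10000 − (0.00185)/(0.24001) = 5.09230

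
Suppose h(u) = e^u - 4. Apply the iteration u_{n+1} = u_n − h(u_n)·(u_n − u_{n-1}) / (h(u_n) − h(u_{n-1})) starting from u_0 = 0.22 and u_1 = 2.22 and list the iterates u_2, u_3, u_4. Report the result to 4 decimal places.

h(0.22) = -2.753923, h(2.22) = 5.207331
u_2 = 2.220000 − 5.207331·(2.220000 − 0.220000) / (5.207331 − (-2.753923)) = 2.220000 − (10.414662)/(7.961254) = 0.911832
h(0.911832) = -1.511123
u_3 = 0.911832 − (-1.511123)·(0.911832 − 2.220000) / (-1.511123 − 5.207331) = 0.911832 − (1.976804)/(-6.718454) = 1.206066
h(1.206066) = -0.659681
u_4 = 1.206066 − (-0.659681)·(1.206066 − 0.911832) / (-0.659681 − (-1.511123)) = 1.206066 − (-0.194101)/(0.851443) = 1.434034

0.9118, 1.2061, 1.4340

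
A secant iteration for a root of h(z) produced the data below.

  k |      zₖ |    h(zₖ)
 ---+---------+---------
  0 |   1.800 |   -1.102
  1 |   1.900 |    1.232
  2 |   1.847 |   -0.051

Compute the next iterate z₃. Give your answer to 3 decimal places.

1.849

z₃ = 1.847 − (-0.051)·(1.847 − 1.900) / (-0.051 − 1.232)
   = 1.847 − (0.00270)/(-1.28300) = 1.84911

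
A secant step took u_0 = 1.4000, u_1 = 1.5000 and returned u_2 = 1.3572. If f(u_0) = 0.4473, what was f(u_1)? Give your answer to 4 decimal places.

The secant line through (1.4000, 0.4473) and (1.5000, f(u_1)) crosses zero at u_2 = 1.3572.
So (1.4000, 0.4473), (1.5000, f(u_1)), (1.3572, 0) are collinear:
f(u_1) = 0.4473 · (1.5000 − 1.3572) / (1.4000 − 1.3572) = 0.4473 · (0.142800)/(0.042800) = 1.492393

1.4924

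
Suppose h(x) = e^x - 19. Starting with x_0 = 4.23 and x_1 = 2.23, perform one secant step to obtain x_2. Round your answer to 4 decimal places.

h(4.23) = 49.717232, h(2.23) = -9.700134
x_2 = 2.230000 − (-9.700134)·(2.230000 − 4.230000) / (-9.700134 − 49.717232) = 2.230000 − (19.400268)/(-59.417366) = 2.556508

2.5565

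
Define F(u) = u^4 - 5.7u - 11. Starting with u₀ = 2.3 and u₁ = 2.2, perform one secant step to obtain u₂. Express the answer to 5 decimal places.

2.20287

F(2.3) = 3.8741000, F(2.2) = -0.1144000
u₂ = 2.2000000 − (-0.1144000)·(2.2000000 − 2.3000000) / (-0.1144000 − 3.8741000) = 2.2000000 − (0.0114400)/(-3.9885000) = 2.2028682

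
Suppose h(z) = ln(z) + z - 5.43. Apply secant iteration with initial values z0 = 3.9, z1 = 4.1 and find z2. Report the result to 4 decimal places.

4.0352

h(3.9) = -0.169023, h(4.1) = 0.080987
z2 = 4.100000 − 0.080987·(4.100000 − 3.900000) / (0.080987 − (-0.169023)) = 4.100000 − (0.016197)/(0.250010) = 4.035213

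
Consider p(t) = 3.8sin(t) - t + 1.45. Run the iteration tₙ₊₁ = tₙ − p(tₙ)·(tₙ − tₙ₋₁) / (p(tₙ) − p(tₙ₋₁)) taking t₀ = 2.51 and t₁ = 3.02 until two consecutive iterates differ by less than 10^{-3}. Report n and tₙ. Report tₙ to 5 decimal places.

p(2.51) = 1.1836375, p(3.02) = -1.1090856
t₂ = 3.0200000 − (-1.1090856)·(0.5100000)/(-2.2927231) = 2.7732918;  |Δ| = 0.2467082
p(2.7732918) = 0.0448252
t₃ = 2.7732918 − 0.0448252·(-0.2467082)/(1.1539108) = 2.7828755;  |Δ| = 0.0095837
p(2.7828755) = 0.0012033
t₄ = 2.7828755 − 0.0012033·(0.0095837)/(-0.0436219) = 2.7831398;  |Δ| = 0.0002644
|t₄ − t₃| = 0.0002644 < 10^{-3}

n = 4, tₙ = 2.78314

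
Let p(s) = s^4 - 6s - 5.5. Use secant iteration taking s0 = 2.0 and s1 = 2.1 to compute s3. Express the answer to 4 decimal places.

2.0548

p(2.0) = -1.500000, p(2.1) = 1.348100
s2 = 2.100000 − 1.348100·(2.100000 − 2.000000) / (1.348100 − (-1.500000)) = 2.100000 − (0.134810)/(2.848100) = 2.052667
p(2.052667) = -0.062919
s3 = 2.052667 − (-0.062919)·(2.052667 − 2.100000) / (-0.062919 − 1.348100) = 2.052667 − (0.002978)/(-1.411019) = 2.054777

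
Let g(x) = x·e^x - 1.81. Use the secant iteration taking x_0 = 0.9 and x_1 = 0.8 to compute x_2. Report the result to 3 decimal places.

0.807

g(0.9) = 0.40364, g(0.8) = -0.02957
x_2 = 0.80000 − (-0.02957)·(0.80000 − 0.90000) / (-0.02957 − 0.40364) = 0.80000 − (0.00296)/(-0.43321) = 0.80683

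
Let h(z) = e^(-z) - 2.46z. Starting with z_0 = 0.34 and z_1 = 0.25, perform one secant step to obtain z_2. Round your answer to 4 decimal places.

0.3011

h(0.34) = -0.124630, h(0.25) = 0.163801
z_2 = 0.250000 − 0.163801·(0.250000 − 0.340000) / (0.163801 − (-0.124630)) = 0.250000 − (-0.014742)/(0.288430) = 0.301111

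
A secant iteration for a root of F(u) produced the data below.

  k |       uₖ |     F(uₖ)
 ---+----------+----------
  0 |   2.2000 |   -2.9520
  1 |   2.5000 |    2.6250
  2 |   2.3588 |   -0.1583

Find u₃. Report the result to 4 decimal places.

2.3668

u₃ = 2.3588 − (-0.1583)·(2.3588 − 2.5000) / (-0.1583 − 2.6250)
   = 2.3588 − (0.022352)/(-2.783300) = 2.366831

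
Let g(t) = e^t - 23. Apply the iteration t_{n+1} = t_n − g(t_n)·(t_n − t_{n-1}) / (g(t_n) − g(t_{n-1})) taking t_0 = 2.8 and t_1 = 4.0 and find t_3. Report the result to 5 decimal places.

g(2.8) = -6.5553532, g(4.0) = 31.5981500
t_2 = 4.0000000 − 31.5981500·(4.0000000 − 2.8000000) / (31.5981500 − (-6.5553532)) = 4.0000000 − (37.9177800)/(38.1535033) = 3.0061783
g(3.0061783) = -2.7899848
t_3 = 3.0061783 − (-2.7899848)·(3.0061783 − 4.0000000) / (-2.7899848 − 31.5981500) = 3.0061783 − (2.7727474)/(-34.3881348) = 3.0868092

3.08681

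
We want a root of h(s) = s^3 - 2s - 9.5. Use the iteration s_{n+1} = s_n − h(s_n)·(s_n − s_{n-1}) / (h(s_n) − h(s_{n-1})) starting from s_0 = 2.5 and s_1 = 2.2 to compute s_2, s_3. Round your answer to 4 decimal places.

h(2.5) = 1.125000, h(2.2) = -3.252000
s_2 = 2.200000 − (-3.252000)·(2.200000 − 2.500000) / (-3.252000 − 1.125000) = 2.200000 − (0.975600)/(-4.377000) = 2.422892
h(2.422892) = -0.122419
s_3 = 2.422892 − (-0.122419)·(2.422892 − 2.200000) / (-0.122419 − (-3.252000)) = 2.422892 − (-0.027286)/(3.129581) = 2.431611

2.4229, 2.4316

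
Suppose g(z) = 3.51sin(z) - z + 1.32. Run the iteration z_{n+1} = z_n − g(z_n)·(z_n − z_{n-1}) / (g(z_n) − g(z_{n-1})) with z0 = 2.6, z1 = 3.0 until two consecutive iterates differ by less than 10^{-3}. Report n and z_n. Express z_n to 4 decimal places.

n = 4, z_n = 2.7286

g(2.6) = 0.529410, g(3.0) = -1.184669
z2 = 3.000000 − (-1.184669)·(0.400000)/(-1.714079) = 2.723544;  |Δ| = 0.276456
g(2.723544) = 0.021439
z3 = 2.723544 − 0.021439·(-0.276456)/(1.206108) = 2.728458;  |Δ| = 0.004914
g(2.728458) = 0.000745
z4 = 2.728458 − 0.000745·(0.004914)/(-0.020694) = 2.728635;  |Δ| = 0.000177
|z4 − z3| = 0.000177 < 10^{-3}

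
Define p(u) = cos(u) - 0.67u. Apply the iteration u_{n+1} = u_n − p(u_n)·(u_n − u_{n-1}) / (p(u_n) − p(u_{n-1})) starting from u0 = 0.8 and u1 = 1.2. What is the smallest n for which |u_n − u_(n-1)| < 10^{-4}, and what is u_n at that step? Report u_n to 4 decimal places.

p(0.8) = 0.160707, p(1.2) = -0.441642
u2 = 1.200000 − (-0.441642)·(0.400000)/(-0.602349) = 0.906720;  |Δ| = 0.293280
p(0.906720) = 0.008830
u3 = 0.906720 − 0.008830·(-0.293280)/(0.450472) = 0.912469;  |Δ| = 0.005749
p(0.912469) = 0.000441
u4 = 0.912469 − 0.000441·(0.005749)/(-0.008389) = 0.912771;  |Δ| = 0.000302
p(0.912771) = -0.000001
u5 = 0.912771 − (-0.000001)·(0.000302)/(-0.000442) = 0.912770;  |Δ| = 0.000000
|u5 − u4| = 0.000000 < 10^{-4}

n = 5, u_n = 0.9128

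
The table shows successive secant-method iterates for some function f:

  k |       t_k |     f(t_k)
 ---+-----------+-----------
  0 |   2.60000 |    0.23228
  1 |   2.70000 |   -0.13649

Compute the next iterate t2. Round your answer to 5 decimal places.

2.66299

t2 = 2.70000 − (-0.13649)·(2.70000 − 2.60000) / (-0.13649 − 0.23228)
   = 2.70000 − (-0.0136490)/(-0.3687700) = 2.6629878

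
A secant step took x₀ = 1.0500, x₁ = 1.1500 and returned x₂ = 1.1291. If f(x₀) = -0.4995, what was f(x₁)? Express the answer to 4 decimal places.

0.1320

The secant line through (1.0500, -0.4995) and (1.1500, f(x₁)) crosses zero at x₂ = 1.1291.
So (1.0500, -0.4995), (1.1500, f(x₁)), (1.1291, 0) are collinear:
f(x₁) = -0.4995 · (1.1500 − 1.1291) / (1.0500 − 1.1291) = -0.4995 · (0.020900)/(-0.079100) = 0.131979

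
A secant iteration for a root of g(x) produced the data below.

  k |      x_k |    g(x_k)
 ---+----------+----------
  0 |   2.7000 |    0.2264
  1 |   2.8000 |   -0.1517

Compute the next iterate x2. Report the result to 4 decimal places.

x2 = 2.8000 − (-0.1517)·(2.8000 − 2.7000) / (-0.1517 − 0.2264)
   = 2.8000 − (-0.015170)/(-0.378100) = 2.759878

2.7599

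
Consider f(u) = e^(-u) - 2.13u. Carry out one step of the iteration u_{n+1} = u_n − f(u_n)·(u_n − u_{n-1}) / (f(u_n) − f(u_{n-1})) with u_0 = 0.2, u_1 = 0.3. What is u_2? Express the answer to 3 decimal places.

f(0.2) = 0.39273, f(0.3) = 0.10182
u_2 = 0.30000 − 0.10182·(0.30000 − 0.20000) / (0.10182 − 0.39273) = 0.30000 − (0.01018)/(-0.29091) = 0.33500

0.335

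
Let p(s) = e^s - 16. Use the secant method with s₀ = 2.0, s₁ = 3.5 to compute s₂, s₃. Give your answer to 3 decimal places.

p(2.0) = -8.61094, p(3.5) = 17.11545
s₂ = 3.50000 − 17.11545·(3.50000 − 2.00000) / (17.11545 − (-8.61094)) = 3.50000 − (25.67318)/(25.72640) = 2.50207
p(2.50207) = -3.79228
s₃ = 2.50207 − (-3.79228)·(2.50207 − 3.50000) / (-3.79228 − 17.11545) = 2.50207 − (3.78443)/(-20.90773) = 2.68308

2.502, 2.683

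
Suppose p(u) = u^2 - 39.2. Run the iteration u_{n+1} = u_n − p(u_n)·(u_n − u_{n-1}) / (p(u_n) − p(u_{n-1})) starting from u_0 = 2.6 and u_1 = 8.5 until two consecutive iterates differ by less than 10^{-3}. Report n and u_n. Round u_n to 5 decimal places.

n = 6, u_n = 6.26099

p(2.6) = -32.4400000, p(8.5) = 33.0500000
u_2 = 8.5000000 − 33.0500000·(5.9000000)/(65.4900000) = 5.5225225;  |Δ| = 2.9774775
p(5.5225225) = -8.7017450
u_3 = 5.5225225 − (-8.7017450)·(-2.9774775)/(-41.7517450) = 6.1430774;  |Δ| = 0.6205549
p(6.1430774) = -1.4625998
u_4 = 6.1430774 − (-1.4625998)·(0.6205549)/(7.2391451) = 6.2684546;  |Δ| = 0.1253772
p(6.2684546) = 0.0935228
u_5 = 6.2684546 − 0.0935228·(0.1253772)/(1.5561227) = 6.2609194;  |Δ| = 0.0075352
p(6.2609194) = -0.0008880
u_6 = 6.2609194 − (-0.0008880)·(-0.0075352)/(-0.0944108) = 6.2609903;  |Δ| = 0.0000709
|u_6 − u_5| = 0.0000709 < 10^{-3}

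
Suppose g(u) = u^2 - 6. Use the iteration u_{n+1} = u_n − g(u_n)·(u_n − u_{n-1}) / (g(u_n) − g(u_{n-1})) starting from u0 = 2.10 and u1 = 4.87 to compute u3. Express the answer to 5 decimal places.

2.40868

g(2.10) = -1.5900000, g(4.87) = 17.7169000
u2 = 4.8700000 − 17.7169000·(4.8700000 − 2.1000000) / (17.7169000 − (-1.5900000)) = 4.8700000 − (49.0758130)/(19.3069000) = 2.3281205
g(2.3281205) = -0.5798549
u3 = 2.3281205 − (-0.5798549)·(2.3281205 − 4.8700000) / (-0.5798549 − 17.7169000) = 2.3281205 − (1.4739212)/(-18.2967549) = 2.4086769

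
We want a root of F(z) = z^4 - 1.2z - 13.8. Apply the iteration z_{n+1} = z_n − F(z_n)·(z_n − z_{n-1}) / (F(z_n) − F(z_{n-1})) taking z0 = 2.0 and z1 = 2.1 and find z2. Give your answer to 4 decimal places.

F(2.0) = -0.200000, F(2.1) = 3.128100
z2 = 2.100000 − 3.128100·(2.100000 − 2.000000) / (3.128100 − (-0.200000)) = 2.100000 − (0.312810)/(3.328100) = 2.006009

2.0060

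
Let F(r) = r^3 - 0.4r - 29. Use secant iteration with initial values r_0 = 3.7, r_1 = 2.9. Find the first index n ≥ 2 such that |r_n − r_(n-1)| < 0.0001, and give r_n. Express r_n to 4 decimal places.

n = 5, r_n = 3.1157

F(3.7) = 20.173000, F(2.9) = -5.771000
r_2 = 2.900000 − (-5.771000)·(-0.800000)/(-25.944000) = 3.077953;  |Δ| = 0.177953
F(3.077953) = -1.071300
r_3 = 3.077953 − (-1.071300)·(0.177953)/(4.699700) = 3.118517;  |Δ| = 0.040564
F(3.118517) = 0.080631
r_4 = 3.118517 − 0.080631·(0.040564)/(1.151931) = 3.115678;  |Δ| = 0.002839
F(3.115678) = -0.000997
r_5 = 3.115678 − (-0.000997)·(-0.002839)/(-0.081629) = 3.115712;  |Δ| = 0.000035
|r_5 − r_4| = 0.000035 < 0.0001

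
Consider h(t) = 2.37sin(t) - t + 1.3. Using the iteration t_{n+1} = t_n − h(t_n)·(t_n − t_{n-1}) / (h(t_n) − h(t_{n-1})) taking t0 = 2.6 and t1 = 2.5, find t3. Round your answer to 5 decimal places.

h(2.6) = -0.0782617, h(2.5) = 0.2183790
t2 = 2.5000000 − 0.2183790·(2.5000000 − 2.6000000) / (0.2183790 − (-0.0782617)) = 2.5000000 − (-0.0218379)/(0.2966407) = 2.5736173
h(2.5736173) = 0.0012682
t3 = 2.5736173 − 0.0012682·(2.5736173 − 2.5000000) / (0.0012682 − 0.2183790) = 2.5736173 − (0.0000934)/(-0.2171108) = 2.5740473

2.57405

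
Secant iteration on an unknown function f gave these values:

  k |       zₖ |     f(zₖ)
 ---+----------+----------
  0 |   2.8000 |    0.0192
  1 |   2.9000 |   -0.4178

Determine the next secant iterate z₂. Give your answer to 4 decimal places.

2.8044

z₂ = 2.9000 − (-0.4178)·(2.9000 − 2.8000) / (-0.4178 − 0.0192)
   = 2.9000 − (-0.041780)/(-0.437000) = 2.804394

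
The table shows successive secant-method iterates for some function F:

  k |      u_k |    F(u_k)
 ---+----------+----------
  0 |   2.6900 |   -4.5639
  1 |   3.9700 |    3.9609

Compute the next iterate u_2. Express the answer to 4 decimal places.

u_2 = 3.9700 − 3.9609·(3.9700 − 2.6900) / (3.9609 − (-4.5639))
   = 3.9700 − (5.069952)/(8.524800) = 3.375270

3.3753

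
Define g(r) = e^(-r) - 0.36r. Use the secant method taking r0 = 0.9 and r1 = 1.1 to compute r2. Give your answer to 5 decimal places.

g(0.9) = 0.0825697, g(1.1) = -0.0631289
r2 = 1.1000000 − (-0.0631289)·(1.1000000 − 0.9000000) / (-0.0631289 − 0.0825697) = 1.1000000 − (-0.0126258)/(-0.1456986) = 1.0133431

1.01334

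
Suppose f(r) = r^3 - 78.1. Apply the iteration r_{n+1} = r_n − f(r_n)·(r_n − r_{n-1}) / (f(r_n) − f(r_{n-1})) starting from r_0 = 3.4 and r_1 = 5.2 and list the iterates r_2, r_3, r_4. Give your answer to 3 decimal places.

4.089, 4.239, 4.276

f(3.4) = -38.79600, f(5.2) = 62.50800
r_2 = 5.20000 − 62.50800·(5.20000 − 3.40000) / (62.50800 − (-38.79600)) = 5.20000 − (112.51440)/(101.30400) = 4.08934
f(4.08934) = -9.71524
r_3 = 4.08934 − (-9.71524)·(4.08934 − 5.20000) / (-9.71524 − 62.50800) = 4.08934 − (10.79033)/(-72.22324) = 4.23874
f(4.23874) = -1.94283
r_4 = 4.23874 − (-1.94283)·(4.23874 − 4.08934) / (-1.94283 − (-9.71524)) = 4.23874 − (-0.29026)/(7.77241) = 4.27609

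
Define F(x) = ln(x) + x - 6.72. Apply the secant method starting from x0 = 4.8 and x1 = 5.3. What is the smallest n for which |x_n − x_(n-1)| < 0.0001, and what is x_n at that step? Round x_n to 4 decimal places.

F(4.8) = -0.351384, F(5.3) = 0.247707
x2 = 5.300000 − 0.247707·(0.500000)/(0.599091) = 5.093264;  |Δ| = 0.206736
F(5.093264) = 0.001183
x3 = 5.093264 − 0.001183·(-0.206736)/(-0.246523) = 5.092272;  |Δ| = 0.000992
F(5.092272) = -0.000004
x4 = 5.092272 − (-0.000004)·(-0.000992)/(-0.001187) = 5.092275;  |Δ| = 0.000003
|x4 − x3| = 0.000003 < 0.0001

n = 4, x_n = 5.0923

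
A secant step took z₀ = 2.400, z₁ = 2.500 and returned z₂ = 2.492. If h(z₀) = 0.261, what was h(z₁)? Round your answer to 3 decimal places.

The secant line through (2.400, 0.261) and (2.500, h(z₁)) crosses zero at z₂ = 2.492.
So (2.400, 0.261), (2.500, h(z₁)), (2.492, 0) are collinear:
h(z₁) = 0.261 · (2.500 − 2.492) / (2.400 − 2.492) = 0.261 · (0.00800)/(-0.09200) = -0.02270

-0.023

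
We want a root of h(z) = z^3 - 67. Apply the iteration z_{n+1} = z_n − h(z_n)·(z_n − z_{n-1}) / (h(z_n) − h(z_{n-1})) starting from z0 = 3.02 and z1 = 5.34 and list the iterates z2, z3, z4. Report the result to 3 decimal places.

h(3.02) = -39.45639, h(5.34) = 85.27330
z2 = 5.34000 − 85.27330·(5.34000 − 3.02000) / (85.27330 − (-39.45639)) = 5.34000 − (197.83407)/(124.72970) = 3.75390
h(3.75390) = -14.10102
z3 = 3.75390 − (-14.10102)·(3.75390 − 5.34000) / (-14.10102 − 85.27330) = 3.75390 − (22.36566)/(-99.37433) = 3.97896
h(3.97896) = -4.00450
z4 = 3.97896 − (-4.00450)·(3.97896 − 3.75390) / (-4.00450 − (-14.10102)) = 3.97896 − (-0.90127)/(10.09652) = 4.06823

3.754, 3.979, 4.068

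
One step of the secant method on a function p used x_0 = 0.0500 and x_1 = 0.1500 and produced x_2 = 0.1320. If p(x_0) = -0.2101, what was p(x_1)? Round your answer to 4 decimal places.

0.0461

The secant line through (0.0500, -0.2101) and (0.1500, p(x_1)) crosses zero at x_2 = 0.1320.
So (0.0500, -0.2101), (0.1500, p(x_1)), (0.1320, 0) are collinear:
p(x_1) = -0.2101 · (0.1500 − 0.1320) / (0.0500 − 0.1320) = -0.2101 · (0.018000)/(-0.082000) = 0.046120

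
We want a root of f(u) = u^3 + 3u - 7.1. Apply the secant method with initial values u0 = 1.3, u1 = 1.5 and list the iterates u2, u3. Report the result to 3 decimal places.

f(1.3) = -1.00300, f(1.5) = 0.77500
u2 = 1.50000 − 0.77500·(1.50000 − 1.30000) / (0.77500 − (-1.00300)) = 1.50000 − (0.15500)/(1.77800) = 1.41282
f(1.41282) = -0.04144
u3 = 1.41282 − (-0.04144)·(1.41282 − 1.50000) / (-0.04144 − 0.77500) = 1.41282 − (0.00361)/(-0.81644) = 1.41725

1.413, 1.417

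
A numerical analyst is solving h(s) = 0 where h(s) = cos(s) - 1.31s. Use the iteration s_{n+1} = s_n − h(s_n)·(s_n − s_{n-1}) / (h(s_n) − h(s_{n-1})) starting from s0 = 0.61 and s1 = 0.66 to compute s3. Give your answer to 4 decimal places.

h(0.61) = 0.020548, h(0.66) = -0.074608
s2 = 0.660000 − (-0.074608)·(0.660000 − 0.610000) / (-0.074608 − 0.020548) = 0.660000 − (-0.003730)/(-0.095156) = 0.620797
h(0.620797) = 0.000171
s3 = 0.620797 − 0.000171·(0.620797 − 0.660000) / (0.000171 − (-0.074608)) = 0.620797 − (-0.000007)/(0.074779) = 0.620887

0.6209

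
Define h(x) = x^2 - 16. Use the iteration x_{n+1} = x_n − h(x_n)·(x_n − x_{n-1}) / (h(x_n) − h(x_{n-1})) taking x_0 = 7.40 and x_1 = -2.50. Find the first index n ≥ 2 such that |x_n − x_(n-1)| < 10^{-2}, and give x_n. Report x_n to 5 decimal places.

n = 8, x_n = -4.00000

h(7.40) = 38.7600000, h(-2.50) = -9.7500000
x_2 = -2.5000000 − (-9.7500000)·(-9.9000000)/(-48.5100000) = -0.5102041;  |Δ| = 1.9897959
h(-0.5102041) = -15.7396918
x_3 = -0.5102041 − (-15.7396918)·(1.9897959)/(-5.9896918) = -5.7389831;  |Δ| = 5.2287790
h(-5.7389831) = 16.9359265
x_4 = -5.7389831 − 16.9359265·(-5.2287790)/(32.6756183) = -3.0288823;  |Δ| = 2.7101007
h(-3.0288823) = -6.8258717
x_5 = -3.0288823 − (-6.8258717)·(2.7101007)/(-23.7617982) = -3.8073924;  |Δ| = 0.7785101
h(-3.8073924) = -1.5037628
x_6 = -3.8073924 − (-1.5037628)·(-0.7785101)/(5.3221089) = -4.0273606;  |Δ| = 0.2199682
h(-4.0273606) = 0.2196334
x_7 = -4.0273606 − 0.2196334·(-0.2199682)/(1.7233962) = -3.9993274;  |Δ| = 0.0280332
h(-3.9993274) = -0.0053806
x_8 = -3.9993274 − (-0.0053806)·(0.0280332)/(-0.2250140) = -3.9999977;  |Δ| = 0.0006703
|x_8 − x_7| = 0.0006703 < 10^{-2}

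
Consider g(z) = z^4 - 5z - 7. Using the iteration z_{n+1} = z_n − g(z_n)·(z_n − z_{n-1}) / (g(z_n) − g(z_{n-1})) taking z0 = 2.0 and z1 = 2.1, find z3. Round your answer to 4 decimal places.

2.0358

g(2.0) = -1.000000, g(2.1) = 1.948100
z2 = 2.100000 − 1.948100·(2.100000 − 2.000000) / (1.948100 − (-1.000000)) = 2.100000 − (0.194810)/(2.948100) = 2.033920
g(2.033920) = -0.056229
z3 = 2.033920 − (-0.056229)·(2.033920 − 2.100000) / (-0.056229 − 1.948100) = 2.033920 − (0.003716)/(-2.004329) = 2.035774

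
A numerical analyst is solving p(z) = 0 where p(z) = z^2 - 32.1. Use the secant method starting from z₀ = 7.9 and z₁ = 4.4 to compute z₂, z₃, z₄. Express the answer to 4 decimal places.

5.4358, 5.6953, 5.6651

p(7.9) = 30.310000, p(4.4) = -12.740000
z₂ = 4.400000 − (-12.740000)·(4.400000 − 7.900000) / (-12.740000 − 30.310000) = 4.400000 − (44.590000)/(-43.050000) = 5.435772
p(5.435772) = -2.552379
z₃ = 5.435772 − (-2.552379)·(5.435772 − 4.400000) / (-2.552379 − (-12.740000)) = 5.435772 − (-2.643683)/(10.187621) = 5.695272
p(5.695272) = 0.336123
z₄ = 5.695272 − 0.336123·(5.695272 − 5.435772) / (0.336123 − (-2.552379)) = 5.695272 − (0.087224)/(2.888501) = 5.665075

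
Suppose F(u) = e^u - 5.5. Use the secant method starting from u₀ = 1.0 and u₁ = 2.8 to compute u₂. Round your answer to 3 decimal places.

F(1.0) = -2.78172, F(2.8) = 10.94465
u₂ = 2.80000 − 10.94465·(2.80000 − 1.00000) / (10.94465 − (-2.78172)) = 2.80000 − (19.70036)/(13.72636) = 1.36478

1.365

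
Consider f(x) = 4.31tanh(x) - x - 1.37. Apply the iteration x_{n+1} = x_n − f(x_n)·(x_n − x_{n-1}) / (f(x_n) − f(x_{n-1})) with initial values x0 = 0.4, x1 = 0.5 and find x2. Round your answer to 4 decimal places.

f(0.4) = -0.132420, f(0.5) = 0.121725
x2 = 0.500000 − 0.121725·(0.500000 − 0.400000) / (0.121725 − (-0.132420)) = 0.500000 − (0.012172)/(0.254145) = 0.452104

0.4521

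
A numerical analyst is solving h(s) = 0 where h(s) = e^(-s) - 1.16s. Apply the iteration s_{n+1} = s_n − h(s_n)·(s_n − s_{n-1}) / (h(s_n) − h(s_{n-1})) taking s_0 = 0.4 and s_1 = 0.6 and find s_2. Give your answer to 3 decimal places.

0.517

h(0.4) = 0.20632, h(0.6) = -0.14719
s_2 = 0.60000 − (-0.14719)·(0.60000 − 0.40000) / (-0.14719 − 0.20632) = 0.60000 − (-0.02944)/(-0.35351) = 0.51673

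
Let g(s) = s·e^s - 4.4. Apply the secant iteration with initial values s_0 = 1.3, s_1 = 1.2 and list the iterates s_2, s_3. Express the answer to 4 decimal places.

1.2529, 1.2548

g(1.3) = 0.370086, g(1.2) = -0.415860
s_2 = 1.200000 − (-0.415860)·(1.200000 − 1.300000) / (-0.415860 − 0.370086) = 1.200000 − (0.041586)/(-0.785945) = 1.252912
g(1.252912) = -0.014154
s_3 = 1.252912 − (-0.014154)·(1.252912 − 1.200000) / (-0.014154 − (-0.415860)) = 1.252912 − (-0.000749)/(0.401706) = 1.254776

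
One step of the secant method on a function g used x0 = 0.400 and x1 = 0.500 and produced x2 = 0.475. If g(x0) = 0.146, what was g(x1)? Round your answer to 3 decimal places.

The secant line through (0.400, 0.146) and (0.500, g(x1)) crosses zero at x2 = 0.475.
So (0.400, 0.146), (0.500, g(x1)), (0.475, 0) are collinear:
g(x1) = 0.146 · (0.500 − 0.475) / (0.400 − 0.475) = 0.146 · (0.02500)/(-0.07500) = -0.04867

-0.049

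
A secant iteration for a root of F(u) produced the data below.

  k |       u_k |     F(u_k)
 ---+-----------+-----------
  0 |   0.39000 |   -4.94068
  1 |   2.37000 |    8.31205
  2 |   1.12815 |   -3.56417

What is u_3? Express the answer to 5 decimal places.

u_3 = 1.12815 − (-3.56417)·(1.12815 − 2.37000) / (-3.56417 − 8.31205)
   = 1.12815 − (4.4261645)/(-11.8762200) = 1.5008414

1.50084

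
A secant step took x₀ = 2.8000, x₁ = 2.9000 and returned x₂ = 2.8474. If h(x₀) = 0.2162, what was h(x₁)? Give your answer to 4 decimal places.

The secant line through (2.8000, 0.2162) and (2.9000, h(x₁)) crosses zero at x₂ = 2.8474.
So (2.8000, 0.2162), (2.9000, h(x₁)), (2.8474, 0) are collinear:
h(x₁) = 0.2162 · (2.9000 − 2.8474) / (2.8000 − 2.8474) = 0.2162 · (0.052600)/(-0.047400) = -0.239918

-0.2399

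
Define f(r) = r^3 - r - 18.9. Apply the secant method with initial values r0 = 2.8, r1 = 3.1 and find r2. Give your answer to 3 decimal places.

2.790

f(2.8) = 0.25200, f(3.1) = 7.79100
r2 = 3.10000 − 7.79100·(3.10000 − 2.80000) / (7.79100 − 0.25200) = 3.10000 − (2.33730)/(7.53900) = 2.78997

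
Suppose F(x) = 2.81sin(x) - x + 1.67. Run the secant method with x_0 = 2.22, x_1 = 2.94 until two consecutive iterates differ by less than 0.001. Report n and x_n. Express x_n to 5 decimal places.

n = 4, x_n = 2.74791

F(2.22) = 1.6883490, F(2.94) = -0.7073537
x_2 = 2.9400000 − (-0.7073537)·(0.7200000)/(-2.3957027) = 2.7274132;  |Δ| = 0.2125868
F(2.7274132) = 0.0734400
x_3 = 2.7274132 − 0.0734400·(-0.2125868)/(0.7807937) = 2.7474087;  |Δ| = 0.0199955
F(2.7474087) = 0.0017853
x_4 = 2.7474087 − 0.0017853·(0.0199955)/(-0.0716547) = 2.7479069;  |Δ| = 0.0004982
|x_4 − x_3| = 0.0004982 < 0.001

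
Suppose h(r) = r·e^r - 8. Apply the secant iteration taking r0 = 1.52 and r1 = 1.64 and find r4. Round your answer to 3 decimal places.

h(1.52) = -1.05022, h(1.64) = 0.45448
r2 = 1.64000 − 0.45448·(1.64000 − 1.52000) / (0.45448 − (-1.05022)) = 1.64000 − (0.05454)/(1.50470) = 1.60376
h(1.60376) = -0.02666
r3 = 1.60376 − (-0.02666)·(1.60376 − 1.64000) / (-0.02666 − 0.45448) = 1.60376 − (0.00097)/(-0.48114) = 1.60576
h(1.60576) = -0.00063
r4 = 1.60576 − (-0.00063)·(1.60576 − 1.60376) / (-0.00063 − (-0.02666)) = 1.60576 − (0.00000)/(0.02604) = 1.60581

1.606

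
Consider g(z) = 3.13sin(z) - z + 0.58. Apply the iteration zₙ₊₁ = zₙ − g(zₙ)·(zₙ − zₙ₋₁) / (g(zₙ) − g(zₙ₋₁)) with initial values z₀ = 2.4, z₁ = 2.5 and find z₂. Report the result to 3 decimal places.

g(2.4) = 0.29420, g(2.5) = -0.04678
z₂ = 2.50000 − (-0.04678)·(2.50000 − 2.40000) / (-0.04678 − 0.29420) = 2.50000 − (-0.00468)/(-0.34098) = 2.48628

2.486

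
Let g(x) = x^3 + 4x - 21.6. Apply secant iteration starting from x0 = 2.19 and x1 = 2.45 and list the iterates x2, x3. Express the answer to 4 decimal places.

g(2.19) = -2.336541, g(2.45) = 2.906125
x2 = 2.450000 − 2.906125·(2.450000 − 2.190000) / (2.906125 − (-2.336541)) = 2.450000 − (0.755593)/(5.242666) = 2.305876
g(2.305876) = -0.116000
x3 = 2.305876 − (-0.116000)·(2.305876 − 2.450000) / (-0.116000 − 2.906125) = 2.305876 − (0.016718)/(-3.022125) = 2.311408

2.3059, 2.3114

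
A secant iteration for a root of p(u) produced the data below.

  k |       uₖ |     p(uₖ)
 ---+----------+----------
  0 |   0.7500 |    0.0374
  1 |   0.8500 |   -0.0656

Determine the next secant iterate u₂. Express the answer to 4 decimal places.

u₂ = 0.8500 − (-0.0656)·(0.8500 − 0.7500) / (-0.0656 − 0.0374)
   = 0.8500 − (-0.006560)/(-0.103000) = 0.786311

0.7863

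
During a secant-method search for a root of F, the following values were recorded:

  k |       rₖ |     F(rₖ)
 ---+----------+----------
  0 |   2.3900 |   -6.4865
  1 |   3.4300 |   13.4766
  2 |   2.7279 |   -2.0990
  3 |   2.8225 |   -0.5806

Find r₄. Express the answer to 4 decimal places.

r₄ = 2.8225 − (-0.5806)·(2.8225 − 2.7279) / (-0.5806 − (-2.0990))
   = 2.8225 − (-0.054925)/(1.518400) = 2.858673

2.8587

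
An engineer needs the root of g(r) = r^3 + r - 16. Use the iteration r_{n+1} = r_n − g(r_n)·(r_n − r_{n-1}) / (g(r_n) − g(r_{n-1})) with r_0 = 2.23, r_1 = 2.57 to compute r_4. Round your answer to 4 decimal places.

2.3877

g(2.23) = -2.680433, g(2.57) = 3.544593
r_2 = 2.570000 − 3.544593·(2.570000 − 2.230000) / (3.544593 − (-2.680433)) = 2.570000 − (1.205162)/(6.225026) = 2.376401
g(2.376401) = -0.203401
r_3 = 2.376401 − (-0.203401)·(2.376401 − 2.570000) / (-0.203401 − 3.544593) = 2.376401 − (0.039378)/(-3.747994) = 2.386907
g(2.386907) = -0.014107
r_4 = 2.386907 − (-0.014107)·(2.386907 − 2.376401) / (-0.014107 − (-0.203401)) = 2.386907 − (-0.000148)/(0.189294) = 2.387690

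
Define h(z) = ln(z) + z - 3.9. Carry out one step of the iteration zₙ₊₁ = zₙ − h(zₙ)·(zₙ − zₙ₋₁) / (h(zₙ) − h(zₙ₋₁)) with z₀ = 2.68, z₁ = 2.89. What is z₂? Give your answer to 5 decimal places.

2.85229

h(2.68) = -0.2341832, h(2.89) = 0.0512565
z₂ = 2.8900000 − 0.0512565·(2.8900000 − 2.6800000) / (0.0512565 − (-0.2341832)) = 2.8900000 − (0.0107639)/(0.2854397) = 2.8522902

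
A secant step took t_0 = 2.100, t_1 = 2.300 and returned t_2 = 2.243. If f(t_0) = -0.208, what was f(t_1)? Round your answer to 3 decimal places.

0.083

The secant line through (2.100, -0.208) and (2.300, f(t_1)) crosses zero at t_2 = 2.243.
So (2.100, -0.208), (2.300, f(t_1)), (2.243, 0) are collinear:
f(t_1) = -0.208 · (2.300 − 2.243) / (2.100 − 2.243) = -0.208 · (0.05700)/(-0.14300) = 0.08291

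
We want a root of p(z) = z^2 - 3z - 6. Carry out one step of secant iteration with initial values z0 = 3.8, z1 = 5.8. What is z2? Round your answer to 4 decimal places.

4.2485

p(3.8) = -2.960000, p(5.8) = 10.240000
z2 = 5.800000 − 10.240000·(5.800000 − 3.800000) / (10.240000 − (-2.960000)) = 5.800000 − (20.480000)/(13.200000) = 4.248485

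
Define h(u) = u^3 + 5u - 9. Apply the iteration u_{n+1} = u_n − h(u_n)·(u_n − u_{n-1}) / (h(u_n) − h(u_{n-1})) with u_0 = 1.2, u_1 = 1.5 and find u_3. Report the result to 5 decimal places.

h(1.2) = -1.2720000, h(1.5) = 1.8750000
u_2 = 1.5000000 − 1.8750000·(1.5000000 − 1.2000000) / (1.8750000 − (-1.2720000)) = 1.5000000 − (0.5625000)/(3.1470000) = 1.3212583
h(1.3212583) = -0.0871564
u_3 = 1.3212583 − (-0.0871564)·(1.3212583 − 1.5000000) / (-0.0871564 − 1.8750000) = 1.3212583 − (0.0155785)/(-1.9621564) = 1.3291978

1.32920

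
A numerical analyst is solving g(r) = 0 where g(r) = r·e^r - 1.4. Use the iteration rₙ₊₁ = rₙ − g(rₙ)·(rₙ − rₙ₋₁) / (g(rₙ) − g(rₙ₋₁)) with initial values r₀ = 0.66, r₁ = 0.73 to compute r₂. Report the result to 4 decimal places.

g(0.66) = -0.123037, g(0.73) = 0.114809
r₂ = 0.730000 − 0.114809·(0.730000 − 0.660000) / (0.114809 − (-0.123037)) = 0.730000 − (0.008037)/(0.237846) = 0.696211

0.6962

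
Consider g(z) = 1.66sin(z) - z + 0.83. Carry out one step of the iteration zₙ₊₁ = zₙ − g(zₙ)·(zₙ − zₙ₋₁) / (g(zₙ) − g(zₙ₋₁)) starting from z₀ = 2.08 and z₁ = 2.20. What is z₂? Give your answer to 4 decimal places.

g(2.08) = 0.199401, g(2.20) = -0.027896
z₂ = 2.200000 − (-0.027896)·(2.200000 − 2.080000) / (-0.027896 − 0.199401) = 2.200000 − (-0.003348)/(-0.227297) = 2.185272

2.1853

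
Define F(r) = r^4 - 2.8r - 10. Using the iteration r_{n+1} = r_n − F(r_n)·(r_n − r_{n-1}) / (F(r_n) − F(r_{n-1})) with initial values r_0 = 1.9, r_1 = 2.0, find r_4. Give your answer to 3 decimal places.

1.986

F(1.9) = -2.28790, F(2.0) = 0.40000
r_2 = 2.00000 − 0.40000·(2.00000 − 1.90000) / (0.40000 − (-2.28790)) = 2.00000 − (0.04000)/(2.68790) = 1.98512
F(1.98512) = -0.02925
r_3 = 1.98512 − (-0.02925)·(1.98512 − 2.00000) / (-0.02925 − 0.40000) = 1.98512 − (0.00044)/(-0.42925) = 1.98613
F(1.98613) = -0.00033
r_4 = 1.98613 − (-0.00033)·(1.98613 − 1.98512) / (-0.00033 − (-0.02925)) = 1.98613 − (0.00000)/(0.02892) = 1.98614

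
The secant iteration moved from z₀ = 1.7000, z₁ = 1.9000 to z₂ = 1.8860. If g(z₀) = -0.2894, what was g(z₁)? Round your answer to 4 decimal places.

The secant line through (1.7000, -0.2894) and (1.9000, g(z₁)) crosses zero at z₂ = 1.8860.
So (1.7000, -0.2894), (1.9000, g(z₁)), (1.8860, 0) are collinear:
g(z₁) = -0.2894 · (1.9000 − 1.8860) / (1.7000 − 1.8860) = -0.2894 · (0.014000)/(-0.186000) = 0.021783

0.0218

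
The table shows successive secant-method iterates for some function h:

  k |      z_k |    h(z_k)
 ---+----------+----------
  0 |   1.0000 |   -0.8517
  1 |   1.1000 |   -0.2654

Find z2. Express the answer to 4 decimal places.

1.1453

z2 = 1.1000 − (-0.2654)·(1.1000 − 1.0000) / (-0.2654 − (-0.8517))
   = 1.1000 − (-0.026540)/(0.586300) = 1.145267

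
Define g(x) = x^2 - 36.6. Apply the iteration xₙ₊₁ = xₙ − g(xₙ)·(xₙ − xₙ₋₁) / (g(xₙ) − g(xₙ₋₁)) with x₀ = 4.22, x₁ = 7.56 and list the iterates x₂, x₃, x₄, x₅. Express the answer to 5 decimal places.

5.81521, 6.02331, 6.05032, 6.04979

g(4.22) = -18.7916000, g(7.56) = 20.5536000
x₂ = 7.5600000 − 20.5536000·(7.5600000 − 4.2200000) / (20.5536000 − (-18.7916000)) = 7.5600000 − (68.6490240)/(39.3452000) = 5.8152122
g(5.8152122) = -2.7833068
x₃ = 5.8152122 − (-2.7833068)·(5.8152122 − 7.5600000) / (-2.7833068 − 20.5536000) = 5.8152122 − (4.8562797)/(-23.3369068) = 6.0233066
g(6.0233066) = -0.3197773
x₄ = 6.0233066 − (-0.3197773)·(6.0233066 − 5.8152122) / (-0.3197773 − (-2.7833068)) = 6.0233066 − (-0.0665439)/(2.4635295) = 6.0503182
g(6.0503182) = 0.0063506
x₅ = 6.0503182 − 0.0063506·(6.0503182 − 6.0233066) / (0.0063506 − (-0.3197773)) = 6.0503182 − (0.0001715)/(0.3261279) = 6.0497922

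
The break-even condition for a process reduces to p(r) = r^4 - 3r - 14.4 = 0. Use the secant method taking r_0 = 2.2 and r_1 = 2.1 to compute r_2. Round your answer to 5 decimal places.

2.13404

p(2.2) = 2.4256000, p(2.1) = -1.2519000
r_2 = 2.1000000 − (-1.2519000)·(2.1000000 − 2.2000000) / (-1.2519000 − 2.4256000) = 2.1000000 − (0.1251900)/(-3.6775000) = 2.1340421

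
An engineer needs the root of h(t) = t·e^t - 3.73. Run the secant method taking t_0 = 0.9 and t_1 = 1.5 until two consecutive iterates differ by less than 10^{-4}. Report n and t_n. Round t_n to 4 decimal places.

n = 6, t_n = 1.1643

h(0.9) = -1.516357, h(1.5) = 2.992534
t_2 = 1.500000 − 2.992534·(0.600000)/(4.508891) = 1.101782;  |Δ| = 0.398218
h(1.101782) = -0.414159
t_3 = 1.101782 − (-0.414159)·(-0.398218)/(-3.406692) = 1.150194;  |Δ| = 0.048412
h(1.150194) = -0.096758
t_4 = 1.150194 − (-0.096758)·(0.048412)/(0.317401) = 1.164953;  |Δ| = 0.014758
h(1.164953) = 0.004571
t_5 = 1.164953 − 0.004571·(0.014758)/(0.101329) = 1.164287;  |Δ| = 0.000666
h(1.164287) = -0.000047
t_6 = 1.164287 − (-0.000047)·(-0.000666)/(-0.004618) = 1.164294;  |Δ| = 0.000007
|t_6 − t_5| = 0.000007 < 10^{-4}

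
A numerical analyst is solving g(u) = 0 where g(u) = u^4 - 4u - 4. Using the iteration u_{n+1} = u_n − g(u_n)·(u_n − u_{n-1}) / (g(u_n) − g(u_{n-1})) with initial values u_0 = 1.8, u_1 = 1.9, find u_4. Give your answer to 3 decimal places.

g(1.8) = -0.70240, g(1.9) = 1.43210
u_2 = 1.90000 − 1.43210·(1.90000 − 1.80000) / (1.43210 − (-0.70240)) = 1.90000 − (0.14321)/(2.13450) = 1.83291
g(1.83291) = -0.04506
u_3 = 1.83291 − (-0.04506)·(1.83291 − 1.90000) / (-0.04506 − 1.43210) = 1.83291 − (0.00302)/(-1.47716) = 1.83495
g(1.83495) = -0.00275
u_4 = 1.83495 − (-0.00275)·(1.83495 − 1.83291) / (-0.00275 − (-0.04506)) = 1.83495 − (-0.00001)/(0.04231) = 1.83509

1.835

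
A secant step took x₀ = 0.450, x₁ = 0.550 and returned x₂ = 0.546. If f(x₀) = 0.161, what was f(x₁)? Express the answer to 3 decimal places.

The secant line through (0.450, 0.161) and (0.550, f(x₁)) crosses zero at x₂ = 0.546.
So (0.450, 0.161), (0.550, f(x₁)), (0.546, 0) are collinear:
f(x₁) = 0.161 · (0.550 − 0.546) / (0.450 − 0.546) = 0.161 · (0.00400)/(-0.09600) = -0.00671

-0.007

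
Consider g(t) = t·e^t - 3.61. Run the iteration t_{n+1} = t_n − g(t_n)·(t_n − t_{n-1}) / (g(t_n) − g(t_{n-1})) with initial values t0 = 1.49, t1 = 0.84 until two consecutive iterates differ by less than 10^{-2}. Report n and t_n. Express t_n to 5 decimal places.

g(1.49) = 3.0012723, g(0.84) = -1.6642517
t2 = 0.8400000 − (-1.6642517)·(-0.6500000)/(-4.6655241) = 1.0718633;  |Δ| = 0.2318633
g(1.0718633) = -0.4792839
t3 = 1.0718633 − (-0.4792839)·(0.2318633)/(1.1849678) = 1.1656450;  |Δ| = 0.0937817
g(1.1656450) = 0.1293790
t4 = 1.1656450 − 0.1293790·(0.0937817)/(0.6086629) = 1.1457105;  |Δ| = 0.0199345
g(1.1457105) = -0.0071130
t5 = 1.1457105 − (-0.0071130)·(-0.0199345)/(-0.1364921) = 1.1467493;  |Δ| = 0.0010389
|t5 − t4| = 0.0010389 < 10^{-2}

n = 5, t_n = 1.14675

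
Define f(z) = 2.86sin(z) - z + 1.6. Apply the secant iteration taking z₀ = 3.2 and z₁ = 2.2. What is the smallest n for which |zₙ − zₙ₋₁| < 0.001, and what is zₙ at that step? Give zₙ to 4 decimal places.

f(3.2) = -1.766950, f(2.2) = 1.712300
z₂ = 2.200000 − 1.712300·(-1.000000)/(3.479250) = 2.692146;  |Δ| = 0.492146
f(2.692146) = 0.150429
z₃ = 2.692146 − 0.150429·(0.492146)/(-1.561870) = 2.739547;  |Δ| = 0.047400
f(2.739547) = -0.020423
z₄ = 2.739547 − (-0.020423)·(0.047400)/(-0.170852) = 2.733881;  |Δ| = 0.005666
f(2.733881) = 0.000138
z₅ = 2.733881 − 0.000138·(-0.005666)/(0.020561) = 2.733919;  |Δ| = 0.000038
|z₅ − z₄| = 0.000038 < 0.001

n = 5, zₙ = 2.7339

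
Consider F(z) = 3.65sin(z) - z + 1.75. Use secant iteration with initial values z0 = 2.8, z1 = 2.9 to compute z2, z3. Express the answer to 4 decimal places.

2.8384, 2.8387

F(2.8) = 0.172707, F(2.9) = -0.276740
z2 = 2.900000 − (-0.276740)·(2.900000 − 2.800000) / (-0.276740 − 0.172707) = 2.900000 − (-0.027674)/(-0.449447) = 2.838427
F(2.838427) = 0.001257
z3 = 2.838427 − 0.001257·(2.838427 − 2.900000) / (0.001257 − (-0.276740)) = 2.838427 − (-0.000077)/(0.277997) = 2.838705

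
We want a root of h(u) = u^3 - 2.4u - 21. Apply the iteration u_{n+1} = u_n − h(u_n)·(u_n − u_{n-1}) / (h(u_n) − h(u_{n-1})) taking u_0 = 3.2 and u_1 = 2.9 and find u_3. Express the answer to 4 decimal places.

3.0484

h(3.2) = 4.088000, h(2.9) = -3.571000
u_2 = 2.900000 − (-3.571000)·(2.900000 − 3.200000) / (-3.571000 − 4.088000) = 2.900000 − (1.071300)/(-7.659000) = 3.039875
h(3.039875) = -0.204710
u_3 = 3.039875 − (-0.204710)·(3.039875 − 2.900000) / (-0.204710 − (-3.571000)) = 3.039875 − (-0.028634)/(3.366290) = 3.048381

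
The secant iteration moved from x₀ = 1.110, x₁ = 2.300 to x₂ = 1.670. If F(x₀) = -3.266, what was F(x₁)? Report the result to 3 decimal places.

3.674

The secant line through (1.110, -3.266) and (2.300, F(x₁)) crosses zero at x₂ = 1.670.
So (1.110, -3.266), (2.300, F(x₁)), (1.670, 0) are collinear:
F(x₁) = -3.266 · (2.300 − 1.670) / (1.110 − 1.670) = -3.266 · (0.63000)/(-0.56000) = 3.67425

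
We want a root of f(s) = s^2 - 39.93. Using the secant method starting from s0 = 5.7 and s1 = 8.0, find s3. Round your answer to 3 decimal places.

f(5.7) = -7.44000, f(8.0) = 24.07000
s2 = 8.00000 − 24.07000·(8.00000 − 5.70000) / (24.07000 − (-7.44000)) = 8.00000 − (55.36100)/(31.51000) = 6.24307
f(6.24307) = -0.95413
s3 = 6.24307 − (-0.95413)·(6.24307 − 8.00000) / (-0.95413 − 24.07000) = 6.24307 − (1.67635)/(-25.02413) = 6.31005

6.310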